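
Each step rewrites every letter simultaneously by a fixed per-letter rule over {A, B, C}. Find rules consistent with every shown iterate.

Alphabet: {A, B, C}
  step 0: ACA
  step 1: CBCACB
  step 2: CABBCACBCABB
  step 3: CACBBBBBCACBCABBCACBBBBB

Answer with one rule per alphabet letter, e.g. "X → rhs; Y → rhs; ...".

  step 2 ⇒ step 3: CABBCACBCABB ⇒ CA·CB·BB·BB·CA·CB·CA·BB·CA·CB·BB·BB
    A ↦ CB
    B ↦ BB
    C ↦ CA

A->CB, B->BB, C->CA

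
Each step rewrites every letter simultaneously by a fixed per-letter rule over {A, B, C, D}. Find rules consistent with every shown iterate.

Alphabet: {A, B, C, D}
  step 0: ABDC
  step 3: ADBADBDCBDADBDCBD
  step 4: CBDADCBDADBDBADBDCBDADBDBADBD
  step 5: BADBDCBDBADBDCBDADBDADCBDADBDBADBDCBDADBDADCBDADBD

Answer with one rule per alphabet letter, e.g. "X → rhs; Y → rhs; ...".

  step 4 ⇒ step 5: CBDADCBDADBDBADBDCBDADBDBADBD ⇒ B·AD·BD·C·BD·B·AD·BD·C·BD·AD·BD·AD·C·BD·AD·BD·B·AD·BD·C·BD·AD·BD·AD·C·BD·AD·BD
    A ↦ C
    B ↦ AD
    C ↦ B
    D ↦ BD

A->C, B->AD, C->B, D->BD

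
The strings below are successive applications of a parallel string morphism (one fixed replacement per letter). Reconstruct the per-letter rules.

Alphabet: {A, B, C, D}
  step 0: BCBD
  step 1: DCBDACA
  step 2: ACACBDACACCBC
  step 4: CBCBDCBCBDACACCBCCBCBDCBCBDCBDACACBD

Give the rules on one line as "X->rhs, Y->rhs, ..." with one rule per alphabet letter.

  step 1 ⇒ step 2: DCBDACA ⇒ ACA·CB·D·ACA·C·CB·C
    A ↦ C
    B ↦ D
    C ↦ CB
    D ↦ ACA

A->C, B->D, C->CB, D->ACA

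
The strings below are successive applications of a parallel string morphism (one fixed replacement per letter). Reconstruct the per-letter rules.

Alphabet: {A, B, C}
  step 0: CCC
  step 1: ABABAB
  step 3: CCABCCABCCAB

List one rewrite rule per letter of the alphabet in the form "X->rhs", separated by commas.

A->BB, B->C, C->AB

  step 0 ⇒ step 1: CCC ⇒ AB·AB·AB
    C ↦ AB
    A ↦ BB  (constrained at step 1)
    B ↦ C  (constrained at step 1)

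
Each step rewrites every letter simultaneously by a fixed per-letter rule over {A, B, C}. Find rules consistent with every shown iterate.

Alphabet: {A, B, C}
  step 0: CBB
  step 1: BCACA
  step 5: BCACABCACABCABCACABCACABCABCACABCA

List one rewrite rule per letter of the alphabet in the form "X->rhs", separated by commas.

  step 0 ⇒ step 1: CBB ⇒ B·CA·CA
    B ↦ CA
    C ↦ B
    A ↦ CA  (constrained at step 1)

A->CA, B->CA, C->B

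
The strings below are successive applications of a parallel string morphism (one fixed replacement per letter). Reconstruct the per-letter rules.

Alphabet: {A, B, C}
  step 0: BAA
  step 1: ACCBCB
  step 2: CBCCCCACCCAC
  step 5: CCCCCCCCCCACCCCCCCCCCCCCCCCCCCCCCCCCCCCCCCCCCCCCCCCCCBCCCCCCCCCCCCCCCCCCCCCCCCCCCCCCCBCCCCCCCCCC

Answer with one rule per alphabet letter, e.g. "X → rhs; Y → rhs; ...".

A->CB, B->AC, C->CC

  step 1 ⇒ step 2: ACCBCB ⇒ CB·CC·CC·AC·CC·AC
    A ↦ CB
    B ↦ AC
    C ↦ CC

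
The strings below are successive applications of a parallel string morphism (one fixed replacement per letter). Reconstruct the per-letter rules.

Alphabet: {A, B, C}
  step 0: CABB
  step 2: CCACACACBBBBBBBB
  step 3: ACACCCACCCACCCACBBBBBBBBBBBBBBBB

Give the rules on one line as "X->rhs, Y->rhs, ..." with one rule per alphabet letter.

A->CC, B->BB, C->AC

  step 2 ⇒ step 3: CCACACACBBBBBBBB ⇒ AC·AC·CC·AC·CC·AC·CC·AC·BB·BB·BB·BB·BB·BB·BB·BB
    A ↦ CC
    B ↦ BB
    C ↦ AC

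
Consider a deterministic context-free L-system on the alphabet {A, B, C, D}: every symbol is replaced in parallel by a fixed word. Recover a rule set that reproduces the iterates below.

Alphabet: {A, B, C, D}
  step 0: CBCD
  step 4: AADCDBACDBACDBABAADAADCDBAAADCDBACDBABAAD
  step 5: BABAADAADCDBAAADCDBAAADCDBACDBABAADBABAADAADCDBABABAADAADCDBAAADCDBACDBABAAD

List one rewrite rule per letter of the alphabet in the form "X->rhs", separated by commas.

  step 4 ⇒ step 5: AADCDBACDBACDBABAADAADCDBAAADCDBACDBABAAD ⇒ BA·BA·AD·A·AD·CD·BA·A·AD·CD·BA·A·AD·CD·BA·CD·BA·BA·AD·BA·BA·AD·A·AD·CD·BA·BA·BA·AD·A·AD·CD·BA·A·AD·CD·BA·CD·BA·BA·AD
    A ↦ BA
    B ↦ CD
    C ↦ A
    D ↦ AD

A->BA, B->CD, C->A, D->AD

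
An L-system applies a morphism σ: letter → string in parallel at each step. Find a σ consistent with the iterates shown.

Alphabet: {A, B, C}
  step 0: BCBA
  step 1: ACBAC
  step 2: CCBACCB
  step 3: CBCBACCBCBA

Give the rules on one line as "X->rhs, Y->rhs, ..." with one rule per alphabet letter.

A->C, B->A, C->CB

  step 2 ⇒ step 3: CCBACCB ⇒ CB·CB·A·C·CB·CB·A
    A ↦ C
    B ↦ A
    C ↦ CB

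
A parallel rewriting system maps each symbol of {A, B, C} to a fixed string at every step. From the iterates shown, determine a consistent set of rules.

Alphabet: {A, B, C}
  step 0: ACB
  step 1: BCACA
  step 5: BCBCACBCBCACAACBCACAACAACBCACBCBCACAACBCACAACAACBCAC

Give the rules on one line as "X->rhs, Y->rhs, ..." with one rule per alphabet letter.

A->BC, B->A, C->AC

  step 0 ⇒ step 1: ACB ⇒ BC·AC·A
    A ↦ BC
    B ↦ A
    C ↦ AC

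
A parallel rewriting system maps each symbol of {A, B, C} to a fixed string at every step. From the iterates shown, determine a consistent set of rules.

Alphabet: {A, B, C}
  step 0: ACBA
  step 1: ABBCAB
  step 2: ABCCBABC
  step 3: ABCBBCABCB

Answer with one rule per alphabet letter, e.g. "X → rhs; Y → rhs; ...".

  step 2 ⇒ step 3: ABCCBABC ⇒ AB·C·B·B·C·AB·C·B
    A ↦ AB
    B ↦ C
    C ↦ B

A->AB, B->C, C->B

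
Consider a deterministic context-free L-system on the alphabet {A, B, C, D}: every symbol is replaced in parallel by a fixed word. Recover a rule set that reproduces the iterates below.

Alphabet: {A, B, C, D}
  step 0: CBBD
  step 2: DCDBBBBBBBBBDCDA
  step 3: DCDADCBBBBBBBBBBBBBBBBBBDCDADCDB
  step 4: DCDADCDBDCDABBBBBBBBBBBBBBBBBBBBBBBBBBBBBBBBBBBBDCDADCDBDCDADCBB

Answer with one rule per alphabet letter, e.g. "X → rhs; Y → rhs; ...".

A->DB, B->BB, C->DA, D->DC

  step 3 ⇒ step 4: DCDADCBBBBBBBBBBBBBBBBBBDCDADCDB ⇒ DC·DA·DC·DB·DC·DA·BB·BB·BB·BB·BB·BB·BB·BB·BB·BB·BB·BB·BB·BB·BB·BB·BB·BB·DC·DA·DC·DB·DC·DA·DC·BB
    A ↦ DB
    B ↦ BB
    C ↦ DA
    D ↦ DC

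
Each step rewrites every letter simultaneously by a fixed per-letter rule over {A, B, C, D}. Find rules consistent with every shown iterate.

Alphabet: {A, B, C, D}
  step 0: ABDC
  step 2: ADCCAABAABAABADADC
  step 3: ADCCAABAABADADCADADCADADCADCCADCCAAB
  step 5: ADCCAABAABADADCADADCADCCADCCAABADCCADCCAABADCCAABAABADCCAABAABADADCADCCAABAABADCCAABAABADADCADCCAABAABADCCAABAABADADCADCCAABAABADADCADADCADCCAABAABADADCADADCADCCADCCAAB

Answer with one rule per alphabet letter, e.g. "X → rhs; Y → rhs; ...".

A->AD, B->C, C->AAB, D->CC

  step 2 ⇒ step 3: ADCCAABAABAABADADC ⇒ AD·CC·AAB·AAB·AD·AD·C·AD·AD·C·AD·AD·C·AD·CC·AD·CC·AAB
    A ↦ AD
    B ↦ C
    C ↦ AAB
    D ↦ CC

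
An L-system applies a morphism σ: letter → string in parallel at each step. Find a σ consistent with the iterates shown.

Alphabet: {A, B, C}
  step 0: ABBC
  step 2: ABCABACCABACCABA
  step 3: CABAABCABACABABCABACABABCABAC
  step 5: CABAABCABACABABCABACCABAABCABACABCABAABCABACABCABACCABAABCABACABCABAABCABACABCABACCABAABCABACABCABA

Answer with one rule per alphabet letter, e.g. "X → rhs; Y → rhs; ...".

A->C, B->ABA, C->AB

  step 2 ⇒ step 3: ABCABACCABACCABA ⇒ C·ABA·AB·C·ABA·C·AB·AB·C·ABA·C·AB·AB·C·ABA·C
    A ↦ C
    B ↦ ABA
    C ↦ AB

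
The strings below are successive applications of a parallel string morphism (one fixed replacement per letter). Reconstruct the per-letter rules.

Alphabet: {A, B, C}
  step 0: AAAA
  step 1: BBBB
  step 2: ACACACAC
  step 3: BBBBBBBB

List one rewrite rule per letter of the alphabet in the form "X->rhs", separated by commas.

A->B, B->AC, C->B

  step 2 ⇒ step 3: ACACACAC ⇒ B·B·B·B·B·B·B·B
    A ↦ B
    C ↦ B
  step 1 ⇒ step 2: BBBB ⇒ AC·AC·AC·AC
    B ↦ AC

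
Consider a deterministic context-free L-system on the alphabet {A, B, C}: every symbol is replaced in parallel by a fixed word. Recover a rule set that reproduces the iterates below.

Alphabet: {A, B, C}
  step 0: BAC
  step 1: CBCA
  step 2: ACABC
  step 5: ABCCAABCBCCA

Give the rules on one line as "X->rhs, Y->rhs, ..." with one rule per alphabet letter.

A->BC, B->C, C->A

  step 1 ⇒ step 2: CBCA ⇒ A·C·A·BC
    A ↦ BC
    B ↦ C
    C ↦ A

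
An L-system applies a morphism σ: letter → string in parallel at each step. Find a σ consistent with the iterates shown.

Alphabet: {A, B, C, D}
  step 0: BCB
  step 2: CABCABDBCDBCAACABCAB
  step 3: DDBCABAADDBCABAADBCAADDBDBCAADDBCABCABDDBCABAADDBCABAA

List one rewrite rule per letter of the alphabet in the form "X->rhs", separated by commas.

  step 2 ⇒ step 3: CABCABDBCDBCAACABCAB ⇒ DDB·CAB·AA·DDB·CAB·AA·DBC·AA·DDB·DBC·AA·DDB·CAB·CAB·DDB·CAB·AA·DDB·CAB·AA
    A ↦ CAB
    B ↦ AA
    C ↦ DDB
    D ↦ DBC

A->CAB, B->AA, C->DDB, D->DBC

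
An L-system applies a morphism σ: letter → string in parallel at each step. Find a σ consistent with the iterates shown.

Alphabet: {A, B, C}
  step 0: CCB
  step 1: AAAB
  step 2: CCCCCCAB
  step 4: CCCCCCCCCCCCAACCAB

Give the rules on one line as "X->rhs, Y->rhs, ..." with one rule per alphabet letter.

  step 1 ⇒ step 2: AAAB ⇒ CC·CC·CC·AB
    A ↦ CC
    B ↦ AB
  step 0 ⇒ step 1: CCB ⇒ A·A·AB
    C ↦ A

A->CC, B->AB, C->A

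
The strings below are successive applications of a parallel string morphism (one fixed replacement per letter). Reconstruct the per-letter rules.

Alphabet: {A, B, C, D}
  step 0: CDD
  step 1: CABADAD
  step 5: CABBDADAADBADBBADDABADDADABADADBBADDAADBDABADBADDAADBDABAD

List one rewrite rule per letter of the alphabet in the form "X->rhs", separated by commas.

A->B, B->DA, C->CAB, D->AD

  step 0 ⇒ step 1: CDD ⇒ CAB·AD·AD
    C ↦ CAB
    D ↦ AD
    A ↦ B  (constrained at step 1)
    B ↦ DA  (constrained at step 1)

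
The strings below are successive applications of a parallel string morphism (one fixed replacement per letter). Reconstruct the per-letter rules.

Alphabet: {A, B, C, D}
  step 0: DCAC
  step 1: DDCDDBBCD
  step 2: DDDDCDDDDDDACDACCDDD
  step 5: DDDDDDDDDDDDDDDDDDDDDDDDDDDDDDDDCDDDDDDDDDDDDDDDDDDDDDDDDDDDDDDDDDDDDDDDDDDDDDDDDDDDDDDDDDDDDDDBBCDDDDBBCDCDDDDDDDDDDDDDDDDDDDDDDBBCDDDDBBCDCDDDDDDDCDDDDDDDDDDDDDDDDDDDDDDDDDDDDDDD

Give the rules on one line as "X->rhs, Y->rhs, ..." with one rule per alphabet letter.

  step 1 ⇒ step 2: DDCDDBBCD ⇒ DD·DD·CD·DD·DD·DAC·DAC·CD·DD
    B ↦ DAC
    C ↦ CD
    D ↦ DD
  step 0 ⇒ step 1: DCAC ⇒ DD·CD·DBB·CD
    A ↦ DBB

A->DBB, B->DAC, C->CD, D->DD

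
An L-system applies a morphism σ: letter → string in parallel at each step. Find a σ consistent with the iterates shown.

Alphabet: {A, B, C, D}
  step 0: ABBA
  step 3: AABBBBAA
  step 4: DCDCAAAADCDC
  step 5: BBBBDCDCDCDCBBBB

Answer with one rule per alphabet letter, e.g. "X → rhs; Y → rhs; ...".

A->DC, B->A, C->B, D->B

  step 4 ⇒ step 5: DCDCAAAADCDC ⇒ B·B·B·B·DC·DC·DC·DC·B·B·B·B
    A ↦ DC
    C ↦ B
    D ↦ B
  step 3 ⇒ step 4: AABBBBAA ⇒ DC·DC·A·A·A·A·DC·DC
    B ↦ A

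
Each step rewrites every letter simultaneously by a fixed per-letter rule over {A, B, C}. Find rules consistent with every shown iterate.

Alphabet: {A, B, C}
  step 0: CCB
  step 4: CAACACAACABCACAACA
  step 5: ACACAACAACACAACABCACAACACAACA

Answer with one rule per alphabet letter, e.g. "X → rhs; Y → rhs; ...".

A->CA, B->BC, C->A

  step 4 ⇒ step 5: CAACACAACABCACAACA ⇒ A·CA·CA·A·CA·A·CA·CA·A·CA·BC·A·CA·A·CA·CA·A·CA
    A ↦ CA
    B ↦ BC
    C ↦ A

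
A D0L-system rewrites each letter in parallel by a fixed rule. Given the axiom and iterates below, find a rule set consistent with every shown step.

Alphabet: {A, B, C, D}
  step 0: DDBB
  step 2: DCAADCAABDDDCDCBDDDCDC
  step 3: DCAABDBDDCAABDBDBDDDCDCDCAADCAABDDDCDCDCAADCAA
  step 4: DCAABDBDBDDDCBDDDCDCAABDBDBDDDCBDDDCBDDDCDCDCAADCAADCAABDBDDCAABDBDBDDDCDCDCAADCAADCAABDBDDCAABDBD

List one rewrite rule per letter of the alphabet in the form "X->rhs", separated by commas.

  step 3 ⇒ step 4: DCAABDBDDCAABDBDBDDDCDCDCAADCAABDDDCDCDCAADCAA ⇒ DC·AA·BD·BD·BDD·DC·BDD·DC·DC·AA·BD·BD·BDD·DC·BDD·DC·BDD·DC·DC·DC·AA·DC·AA·DC·AA·BD·BD·DC·AA·BD·BD·BDD·DC·DC·DC·AA·DC·AA·DC·AA·BD·BD·DC·AA·BD·BD
    A ↦ BD
    B ↦ BDD
    C ↦ AA
    D ↦ DC

A->BD, B->BDD, C->AA, D->DC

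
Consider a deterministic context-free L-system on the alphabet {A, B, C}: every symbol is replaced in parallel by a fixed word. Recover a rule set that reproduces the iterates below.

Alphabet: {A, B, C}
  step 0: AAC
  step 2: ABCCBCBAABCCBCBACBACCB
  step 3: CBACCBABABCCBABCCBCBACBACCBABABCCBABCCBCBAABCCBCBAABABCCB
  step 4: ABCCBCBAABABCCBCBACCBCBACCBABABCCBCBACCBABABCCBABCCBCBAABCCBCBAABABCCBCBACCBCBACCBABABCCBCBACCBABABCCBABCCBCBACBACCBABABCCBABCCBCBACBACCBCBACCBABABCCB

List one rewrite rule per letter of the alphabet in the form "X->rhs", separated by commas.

  step 3 ⇒ step 4: CBACCBABABCCBABCCBCBACBACCBABABCCBABCCBCBAABCCBCBAABABCCB ⇒ AB·CCB·CBA·AB·AB·CCB·CBA·CCB·CBA·CCB·AB·AB·CCB·CBA·CCB·AB·AB·CCB·AB·CCB·CBA·AB·CCB·CBA·AB·AB·CCB·CBA·CCB·CBA·CCB·AB·AB·CCB·CBA·CCB·AB·AB·CCB·AB·CCB·CBA·CBA·CCB·AB·AB·CCB·AB·CCB·CBA·CBA·CCB·CBA·CCB·AB·AB·CCB
    A ↦ CBA
    B ↦ CCB
    C ↦ AB

A->CBA, B->CCB, C->AB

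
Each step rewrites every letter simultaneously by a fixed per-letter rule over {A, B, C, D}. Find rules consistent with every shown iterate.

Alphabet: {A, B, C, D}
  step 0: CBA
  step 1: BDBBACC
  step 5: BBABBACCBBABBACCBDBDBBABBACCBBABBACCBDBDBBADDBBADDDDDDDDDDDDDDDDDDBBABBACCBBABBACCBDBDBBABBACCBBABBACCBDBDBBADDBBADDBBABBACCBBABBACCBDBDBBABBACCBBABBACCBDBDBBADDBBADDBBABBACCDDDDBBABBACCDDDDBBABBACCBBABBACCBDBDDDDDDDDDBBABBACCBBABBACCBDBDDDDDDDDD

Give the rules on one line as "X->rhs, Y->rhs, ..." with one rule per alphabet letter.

  step 0 ⇒ step 1: CBA ⇒ BD·BBA·CC
    A ↦ CC
    B ↦ BBA
    C ↦ BD
    D ↦ DD  (constrained at step 1)

A->CC, B->BBA, C->BD, D->DD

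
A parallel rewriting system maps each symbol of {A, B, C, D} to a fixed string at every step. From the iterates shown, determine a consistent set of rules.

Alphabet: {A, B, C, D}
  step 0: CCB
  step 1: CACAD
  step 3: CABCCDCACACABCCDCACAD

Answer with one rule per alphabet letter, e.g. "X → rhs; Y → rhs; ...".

  step 0 ⇒ step 1: CCB ⇒ CA·CA·D
    B ↦ D
    C ↦ CA
    A ↦ BCC  (constrained at step 1)
    D ↦ B  (constrained at step 1)

A->BCC, B->D, C->CA, D->B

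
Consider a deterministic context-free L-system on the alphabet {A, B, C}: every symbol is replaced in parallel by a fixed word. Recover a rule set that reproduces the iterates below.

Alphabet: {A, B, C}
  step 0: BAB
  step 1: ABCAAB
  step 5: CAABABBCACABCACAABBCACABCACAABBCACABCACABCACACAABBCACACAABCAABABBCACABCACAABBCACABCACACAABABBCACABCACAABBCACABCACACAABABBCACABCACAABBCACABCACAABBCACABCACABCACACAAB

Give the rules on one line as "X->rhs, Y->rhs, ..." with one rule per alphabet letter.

A->CA, B->AB, C->BCA

  step 0 ⇒ step 1: BAB ⇒ AB·CA·AB
    A ↦ CA
    B ↦ AB
    C ↦ BCA  (constrained at step 1)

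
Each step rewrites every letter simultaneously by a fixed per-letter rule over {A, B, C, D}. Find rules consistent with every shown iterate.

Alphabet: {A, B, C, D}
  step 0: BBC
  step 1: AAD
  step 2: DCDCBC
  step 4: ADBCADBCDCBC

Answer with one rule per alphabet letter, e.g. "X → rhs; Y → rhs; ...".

A->DC, B->A, C->D, D->BC

  step 1 ⇒ step 2: AAD ⇒ DC·DC·BC
    A ↦ DC
    D ↦ BC
  step 0 ⇒ step 1: BBC ⇒ A·A·D
    B ↦ A
  step 0 ⇒ step 1: BBC ⇒ A·A·D
    C ↦ D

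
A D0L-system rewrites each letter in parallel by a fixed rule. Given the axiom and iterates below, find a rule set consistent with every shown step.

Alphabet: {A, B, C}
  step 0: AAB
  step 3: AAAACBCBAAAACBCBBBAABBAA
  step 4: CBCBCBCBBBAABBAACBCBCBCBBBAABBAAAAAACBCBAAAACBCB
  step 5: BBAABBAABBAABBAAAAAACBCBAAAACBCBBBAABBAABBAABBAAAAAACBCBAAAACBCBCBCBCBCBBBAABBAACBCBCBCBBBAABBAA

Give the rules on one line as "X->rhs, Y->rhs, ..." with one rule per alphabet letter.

  step 4 ⇒ step 5: CBCBCBCBBBAABBAACBCBCBCBBBAABBAAAAAACBCBAAAACBCB ⇒ BB·AA·BB·AA·BB·AA·BB·AA·AA·AA·CB·CB·AA·AA·CB·CB·BB·AA·BB·AA·BB·AA·BB·AA·AA·AA·CB·CB·AA·AA·CB·CB·CB·CB·CB·CB·BB·AA·BB·AA·CB·CB·CB·CB·BB·AA·BB·AA
    A ↦ CB
    B ↦ AA
    C ↦ BB

A->CB, B->AA, C->BB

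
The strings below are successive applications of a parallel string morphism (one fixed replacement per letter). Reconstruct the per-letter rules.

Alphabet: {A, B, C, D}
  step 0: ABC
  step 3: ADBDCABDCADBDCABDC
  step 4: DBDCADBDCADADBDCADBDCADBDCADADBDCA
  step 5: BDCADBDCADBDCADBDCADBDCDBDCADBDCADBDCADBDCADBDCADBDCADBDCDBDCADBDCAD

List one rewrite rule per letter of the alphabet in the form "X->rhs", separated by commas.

  step 4 ⇒ step 5: DBDCADBDCADADBDCADBDCADBDCADADBDCA ⇒ BDC·AD·BDC·A·D·BDC·AD·BDC·A·D·BDC·D·BDC·AD·BDC·A·D·BDC·AD·BDC·A·D·BDC·AD·BDC·A·D·BDC·D·BDC·AD·BDC·A·D
    A ↦ D
    B ↦ AD
    C ↦ A
    D ↦ BDC

A->D, B->AD, C->A, D->BDC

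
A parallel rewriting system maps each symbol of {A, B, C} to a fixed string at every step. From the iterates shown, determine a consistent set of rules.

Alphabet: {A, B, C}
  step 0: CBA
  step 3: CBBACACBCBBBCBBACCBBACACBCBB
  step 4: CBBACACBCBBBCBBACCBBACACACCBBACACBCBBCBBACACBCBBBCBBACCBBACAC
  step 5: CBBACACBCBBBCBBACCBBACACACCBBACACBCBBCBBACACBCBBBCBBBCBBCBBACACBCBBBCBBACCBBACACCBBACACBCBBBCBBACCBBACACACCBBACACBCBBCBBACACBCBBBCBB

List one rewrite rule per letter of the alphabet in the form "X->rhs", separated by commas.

A->B, B->AC, C->CBB

  step 4 ⇒ step 5: CBBACACBCBBBCBBACCBBACACACCBBACACBCBBCBBACACBCBBBCBBACCBBACAC ⇒ CBB·AC·AC·B·CBB·B·CBB·AC·CBB·AC·AC·AC·CBB·AC·AC·B·CBB·CBB·AC·AC·B·CBB·B·CBB·B·CBB·CBB·AC·AC·B·CBB·B·CBB·AC·CBB·AC·AC·CBB·AC·AC·B·CBB·B·CBB·AC·CBB·AC·AC·AC·CBB·AC·AC·B·CBB·CBB·AC·AC·B·CBB·B·CBB
    A ↦ B
    B ↦ AC
    C ↦ CBB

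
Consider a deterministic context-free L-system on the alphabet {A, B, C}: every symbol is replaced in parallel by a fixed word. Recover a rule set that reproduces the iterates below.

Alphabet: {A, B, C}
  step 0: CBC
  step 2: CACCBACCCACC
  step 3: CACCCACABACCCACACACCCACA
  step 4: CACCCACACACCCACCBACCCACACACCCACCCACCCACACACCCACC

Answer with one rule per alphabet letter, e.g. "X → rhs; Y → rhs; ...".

A->CC, B->BA, C->CA

  step 3 ⇒ step 4: CACCCACABACCCACACACCCACA ⇒ CA·CC·CA·CA·CA·CC·CA·CC·BA·CC·CA·CA·CA·CC·CA·CC·CA·CC·CA·CA·CA·CC·CA·CC
    A ↦ CC
    B ↦ BA
    C ↦ CA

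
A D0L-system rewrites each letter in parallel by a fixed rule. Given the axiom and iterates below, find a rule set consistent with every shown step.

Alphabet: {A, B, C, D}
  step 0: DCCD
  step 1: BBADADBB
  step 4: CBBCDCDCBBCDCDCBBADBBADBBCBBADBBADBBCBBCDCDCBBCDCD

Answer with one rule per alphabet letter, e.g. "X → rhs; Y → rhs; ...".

  step 0 ⇒ step 1: DCCD ⇒ BB·AD·AD·BB
    C ↦ AD
    D ↦ BB
    A ↦ C  (constrained at step 1)
    B ↦ CD  (constrained at step 1)

A->C, B->CD, C->AD, D->BB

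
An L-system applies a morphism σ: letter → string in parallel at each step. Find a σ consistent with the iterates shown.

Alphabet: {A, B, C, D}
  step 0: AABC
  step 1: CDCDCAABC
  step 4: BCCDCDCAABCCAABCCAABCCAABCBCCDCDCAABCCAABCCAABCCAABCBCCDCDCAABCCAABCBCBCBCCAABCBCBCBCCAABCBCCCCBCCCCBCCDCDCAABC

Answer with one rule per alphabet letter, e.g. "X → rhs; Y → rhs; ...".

  step 0 ⇒ step 1: AABC ⇒ CD·CD·CAA·BC
    A ↦ CD
    B ↦ CAA
    C ↦ BC
    D ↦ CCC  (constrained at step 1)

A->CD, B->CAA, C->BC, D->CCC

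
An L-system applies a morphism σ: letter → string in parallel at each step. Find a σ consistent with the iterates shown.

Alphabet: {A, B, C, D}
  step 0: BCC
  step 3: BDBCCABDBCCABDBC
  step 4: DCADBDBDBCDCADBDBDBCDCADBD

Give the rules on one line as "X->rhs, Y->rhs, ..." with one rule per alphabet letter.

  step 3 ⇒ step 4: BDBCCABDBCCABDBC ⇒ D·CA·D·BD·BD·BC·D·CA·D·BD·BD·BC·D·CA·D·BD
    A ↦ BC
    B ↦ D
    C ↦ BD
    D ↦ CA

A->BC, B->D, C->BD, D->CA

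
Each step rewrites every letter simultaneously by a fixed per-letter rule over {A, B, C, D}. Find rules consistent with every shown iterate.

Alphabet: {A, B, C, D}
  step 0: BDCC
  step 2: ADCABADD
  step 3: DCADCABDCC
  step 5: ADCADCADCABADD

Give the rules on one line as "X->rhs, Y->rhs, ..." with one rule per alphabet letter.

A->D, B->CAB, C->A, D->C

  step 2 ⇒ step 3: ADCABADD ⇒ D·C·A·D·CAB·D·C·C
    A ↦ D
    B ↦ CAB
    C ↦ A
    D ↦ C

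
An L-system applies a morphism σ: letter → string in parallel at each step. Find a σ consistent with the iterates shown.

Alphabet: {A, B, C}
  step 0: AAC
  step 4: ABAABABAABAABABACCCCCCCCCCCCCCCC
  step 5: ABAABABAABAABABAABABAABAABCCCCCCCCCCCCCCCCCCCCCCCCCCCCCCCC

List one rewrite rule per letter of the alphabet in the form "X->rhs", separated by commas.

  step 4 ⇒ step 5: ABAABABAABAABABACCCCCCCCCCCCCCCC ⇒ AB·A·AB·AB·A·AB·A·AB·AB·A·AB·AB·A·AB·A·AB·CC·CC·CC·CC·CC·CC·CC·CC·CC·CC·CC·CC·CC·CC·CC·CC
    A ↦ AB
    B ↦ A
    C ↦ CC

A->AB, B->A, C->CC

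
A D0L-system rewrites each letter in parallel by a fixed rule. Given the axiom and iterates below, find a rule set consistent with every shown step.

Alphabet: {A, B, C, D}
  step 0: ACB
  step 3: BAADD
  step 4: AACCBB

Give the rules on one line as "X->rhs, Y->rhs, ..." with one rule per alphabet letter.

A->C, B->AA, C->D, D->B

  step 3 ⇒ step 4: BAADD ⇒ AA·C·C·B·B
    A ↦ C
    B ↦ AA
    D ↦ B
    C ↦ D  (constrained at step 0)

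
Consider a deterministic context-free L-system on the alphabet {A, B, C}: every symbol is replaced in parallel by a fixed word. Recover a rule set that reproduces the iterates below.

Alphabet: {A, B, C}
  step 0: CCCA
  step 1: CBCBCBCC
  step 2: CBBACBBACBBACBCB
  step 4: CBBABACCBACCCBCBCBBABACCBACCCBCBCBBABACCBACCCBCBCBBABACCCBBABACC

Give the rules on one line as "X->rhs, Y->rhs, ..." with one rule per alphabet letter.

A->CC, B->BA, C->CB

  step 1 ⇒ step 2: CBCBCBCC ⇒ CB·BA·CB·BA·CB·BA·CB·CB
    B ↦ BA
    C ↦ CB
  step 0 ⇒ step 1: CCCA ⇒ CB·CB·CB·CC
    A ↦ CC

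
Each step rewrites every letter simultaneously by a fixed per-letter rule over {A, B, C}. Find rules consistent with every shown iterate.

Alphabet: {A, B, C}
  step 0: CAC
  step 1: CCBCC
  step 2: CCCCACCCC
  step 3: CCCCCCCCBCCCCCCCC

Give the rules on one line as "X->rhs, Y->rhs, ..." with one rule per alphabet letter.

  step 2 ⇒ step 3: CCCCACCCC ⇒ CC·CC·CC·CC·B·CC·CC·CC·CC
    A ↦ B
    C ↦ CC
  step 1 ⇒ step 2: CCBCC ⇒ CC·CC·A·CC·CC
    B ↦ A

A->B, B->A, C->CC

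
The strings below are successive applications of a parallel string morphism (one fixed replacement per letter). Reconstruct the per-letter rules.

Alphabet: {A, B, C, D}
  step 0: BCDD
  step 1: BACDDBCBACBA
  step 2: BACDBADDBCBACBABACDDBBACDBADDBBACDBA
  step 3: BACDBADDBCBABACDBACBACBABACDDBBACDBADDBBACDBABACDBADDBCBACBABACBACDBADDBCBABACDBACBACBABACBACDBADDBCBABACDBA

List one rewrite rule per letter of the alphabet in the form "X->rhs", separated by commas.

  step 2 ⇒ step 3: BACDBADDBCBACBABACDDBBACDBADDBBACDBA ⇒ BAC·DBA·DDB·CBA·BAC·DBA·CBA·CBA·BAC·DDB·BAC·DBA·DDB·BAC·DBA·BAC·DBA·DDB·CBA·CBA·BAC·BAC·DBA·DDB·CBA·BAC·DBA·CBA·CBA·BAC·BAC·DBA·DDB·CBA·BAC·DBA
    A ↦ DBA
    B ↦ BAC
    C ↦ DDB
    D ↦ CBA

A->DBA, B->BAC, C->DDB, D->CBA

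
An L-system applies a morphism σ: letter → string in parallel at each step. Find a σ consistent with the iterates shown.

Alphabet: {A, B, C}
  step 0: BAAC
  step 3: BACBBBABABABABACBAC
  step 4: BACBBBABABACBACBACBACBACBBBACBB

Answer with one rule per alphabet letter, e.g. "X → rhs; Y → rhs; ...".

  step 3 ⇒ step 4: BACBBBABABABABACBAC ⇒ BA·C·BB·BA·BA·BA·C·BA·C·BA·C·BA·C·BA·C·BB·BA·C·BB
    A ↦ C
    B ↦ BA
    C ↦ BB

A->C, B->BA, C->BB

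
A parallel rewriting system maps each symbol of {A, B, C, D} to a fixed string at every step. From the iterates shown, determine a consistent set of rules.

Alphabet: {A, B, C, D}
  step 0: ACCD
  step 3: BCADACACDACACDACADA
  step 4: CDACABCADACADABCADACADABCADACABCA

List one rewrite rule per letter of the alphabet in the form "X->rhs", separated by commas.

  step 3 ⇒ step 4: BCADACACDACACDACADA ⇒ C·DA·CA·B·CA·DA·CA·DA·B·CA·DA·CA·DA·B·CA·DA·CA·B·CA
    A ↦ CA
    B ↦ C
    C ↦ DA
    D ↦ B

A->CA, B->C, C->DA, D->B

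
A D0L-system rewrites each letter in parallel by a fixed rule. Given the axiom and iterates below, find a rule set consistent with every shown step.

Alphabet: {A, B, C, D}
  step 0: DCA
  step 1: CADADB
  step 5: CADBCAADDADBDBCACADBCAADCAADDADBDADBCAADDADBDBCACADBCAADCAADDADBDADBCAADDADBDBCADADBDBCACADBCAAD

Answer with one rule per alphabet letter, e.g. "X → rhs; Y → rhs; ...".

  step 0 ⇒ step 1: DCA ⇒ CA·DA·DB
    A ↦ DB
    C ↦ DA
    D ↦ CA
    B ↦ AD  (constrained at step 1)

A->DB, B->AD, C->DA, D->CA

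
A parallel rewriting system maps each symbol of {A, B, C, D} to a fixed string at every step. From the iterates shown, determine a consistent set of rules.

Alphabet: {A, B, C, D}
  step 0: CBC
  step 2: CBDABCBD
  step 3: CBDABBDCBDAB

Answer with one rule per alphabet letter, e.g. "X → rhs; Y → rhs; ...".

A->B, B->D, C->CB, D->AB

  step 2 ⇒ step 3: CBDABCBD ⇒ CB·D·AB·B·D·CB·D·AB
    A ↦ B
    B ↦ D
    C ↦ CB
    D ↦ AB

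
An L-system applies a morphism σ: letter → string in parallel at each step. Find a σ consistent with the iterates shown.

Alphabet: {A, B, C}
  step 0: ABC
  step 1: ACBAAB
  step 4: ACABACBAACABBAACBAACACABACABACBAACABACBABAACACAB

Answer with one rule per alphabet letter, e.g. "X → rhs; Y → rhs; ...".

A->AC, B->BA, C->AB

  step 0 ⇒ step 1: ABC ⇒ AC·BA·AB
    A ↦ AC
    B ↦ BA
    C ↦ AB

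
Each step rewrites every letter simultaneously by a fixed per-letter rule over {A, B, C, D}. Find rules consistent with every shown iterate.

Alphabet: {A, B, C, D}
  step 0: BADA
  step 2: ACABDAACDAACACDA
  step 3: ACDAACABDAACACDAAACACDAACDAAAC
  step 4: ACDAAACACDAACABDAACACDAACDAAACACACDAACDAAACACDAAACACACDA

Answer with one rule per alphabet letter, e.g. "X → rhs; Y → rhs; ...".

A->AC, B->ABD, C->DA, D->A

  step 3 ⇒ step 4: ACDAACABDAACACDAAACACDAACDAAAC ⇒ AC·DA·A·AC·AC·DA·AC·ABD·A·AC·AC·DA·AC·DA·A·AC·AC·AC·DA·AC·DA·A·AC·AC·DA·A·AC·AC·AC·DA
    A ↦ AC
    B ↦ ABD
    C ↦ DA
    D ↦ A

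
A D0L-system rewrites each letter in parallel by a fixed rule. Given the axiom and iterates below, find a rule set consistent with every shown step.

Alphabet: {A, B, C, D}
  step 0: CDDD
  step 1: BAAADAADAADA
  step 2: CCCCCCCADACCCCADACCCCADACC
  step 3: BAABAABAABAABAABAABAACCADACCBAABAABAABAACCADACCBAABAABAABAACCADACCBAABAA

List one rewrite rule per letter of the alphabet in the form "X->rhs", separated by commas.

  step 2 ⇒ step 3: CCCCCCCADACCCCADACCCCADACC ⇒ BAA·BAA·BAA·BAA·BAA·BAA·BAA·CC·ADA·CC·BAA·BAA·BAA·BAA·CC·ADA·CC·BAA·BAA·BAA·BAA·CC·ADA·CC·BAA·BAA
    A ↦ CC
    C ↦ BAA
    D ↦ ADA
  step 1 ⇒ step 2: BAAADAADAADA ⇒ C·CC·CC·CC·ADA·CC·CC·ADA·CC·CC·ADA·CC
    B ↦ C

A->CC, B->C, C->BAA, D->ADA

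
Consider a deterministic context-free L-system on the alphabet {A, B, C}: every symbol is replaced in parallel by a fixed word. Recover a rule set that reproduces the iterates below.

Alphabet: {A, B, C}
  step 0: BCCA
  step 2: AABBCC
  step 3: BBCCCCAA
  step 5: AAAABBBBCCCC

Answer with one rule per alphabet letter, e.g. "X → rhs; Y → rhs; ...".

  step 2 ⇒ step 3: AABBCC ⇒ B·B·CC·CC·A·A
    A ↦ B
    B ↦ CC
    C ↦ A

A->B, B->CC, C->A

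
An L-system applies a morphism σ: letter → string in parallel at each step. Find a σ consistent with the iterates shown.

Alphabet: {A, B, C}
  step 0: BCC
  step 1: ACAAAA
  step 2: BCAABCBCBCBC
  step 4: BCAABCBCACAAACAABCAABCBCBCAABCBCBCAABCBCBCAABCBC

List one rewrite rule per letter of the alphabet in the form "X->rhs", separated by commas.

  step 1 ⇒ step 2: ACAAAA ⇒ BC·AA·BC·BC·BC·BC
    A ↦ BC
    C ↦ AA
  step 0 ⇒ step 1: BCC ⇒ AC·AA·AA
    B ↦ AC

A->BC, B->AC, C->AA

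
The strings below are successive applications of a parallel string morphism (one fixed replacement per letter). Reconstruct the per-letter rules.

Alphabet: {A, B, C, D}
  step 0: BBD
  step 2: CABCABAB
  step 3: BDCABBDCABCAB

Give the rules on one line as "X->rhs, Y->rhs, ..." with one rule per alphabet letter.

A->C, B->AB, C->BD, D->B

  step 2 ⇒ step 3: CABCABAB ⇒ BD·C·AB·BD·C·AB·C·AB
    A ↦ C
    B ↦ AB
    C ↦ BD
    D ↦ B  (constrained at step 0)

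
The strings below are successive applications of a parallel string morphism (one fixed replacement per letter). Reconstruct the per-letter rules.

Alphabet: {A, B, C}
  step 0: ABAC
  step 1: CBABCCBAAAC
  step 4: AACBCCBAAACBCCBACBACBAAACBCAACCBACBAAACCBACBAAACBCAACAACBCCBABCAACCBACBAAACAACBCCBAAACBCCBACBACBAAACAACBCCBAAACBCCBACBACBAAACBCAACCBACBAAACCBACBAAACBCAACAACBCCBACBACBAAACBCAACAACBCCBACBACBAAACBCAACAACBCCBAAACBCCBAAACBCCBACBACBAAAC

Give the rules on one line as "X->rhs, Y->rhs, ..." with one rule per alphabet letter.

A->CBA, B->BC, C->AAC

  step 0 ⇒ step 1: ABAC ⇒ CBA·BC·CBA·AAC
    A ↦ CBA
    B ↦ BC
    C ↦ AAC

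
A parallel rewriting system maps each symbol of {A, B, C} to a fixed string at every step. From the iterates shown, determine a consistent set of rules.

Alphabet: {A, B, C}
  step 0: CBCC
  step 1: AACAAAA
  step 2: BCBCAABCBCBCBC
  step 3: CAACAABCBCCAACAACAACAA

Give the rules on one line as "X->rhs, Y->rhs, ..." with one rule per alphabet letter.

  step 2 ⇒ step 3: BCBCAABCBCBCBC ⇒ C·AA·C·AA·BC·BC·C·AA·C·AA·C·AA·C·AA
    A ↦ BC
    B ↦ C
    C ↦ AA

A->BC, B->C, C->AA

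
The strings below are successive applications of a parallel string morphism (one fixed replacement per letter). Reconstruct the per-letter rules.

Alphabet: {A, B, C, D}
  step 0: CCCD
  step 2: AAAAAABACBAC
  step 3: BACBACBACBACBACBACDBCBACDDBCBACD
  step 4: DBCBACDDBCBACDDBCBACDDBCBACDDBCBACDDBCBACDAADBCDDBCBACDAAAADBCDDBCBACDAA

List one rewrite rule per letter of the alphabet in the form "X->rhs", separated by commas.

A->BAC, B->DBC, C->D, D->AA

  step 3 ⇒ step 4: BACBACBACBACBACBACDBCBACDDBCBACD ⇒ DBC·BAC·D·DBC·BAC·D·DBC·BAC·D·DBC·BAC·D·DBC·BAC·D·DBC·BAC·D·AA·DBC·D·DBC·BAC·D·AA·AA·DBC·D·DBC·BAC·D·AA
    A ↦ BAC
    B ↦ DBC
    C ↦ D
    D ↦ AA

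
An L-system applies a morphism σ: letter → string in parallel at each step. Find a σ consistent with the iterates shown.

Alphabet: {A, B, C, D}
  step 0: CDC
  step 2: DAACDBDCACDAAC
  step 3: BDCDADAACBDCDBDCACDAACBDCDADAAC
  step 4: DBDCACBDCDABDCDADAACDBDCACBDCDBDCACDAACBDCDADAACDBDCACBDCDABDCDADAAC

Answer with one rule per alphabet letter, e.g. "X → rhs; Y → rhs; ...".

  step 3 ⇒ step 4: BDCDADAACBDCDBDCACDAACBDCDADAAC ⇒ D·BDC·AC·BDC·DA·BDC·DA·DA·AC·D·BDC·AC·BDC·D·BDC·AC·DA·AC·BDC·DA·DA·AC·D·BDC·AC·BDC·DA·BDC·DA·DA·AC
    A ↦ DA
    B ↦ D
    C ↦ AC
    D ↦ BDC

A->DA, B->D, C->AC, D->BDC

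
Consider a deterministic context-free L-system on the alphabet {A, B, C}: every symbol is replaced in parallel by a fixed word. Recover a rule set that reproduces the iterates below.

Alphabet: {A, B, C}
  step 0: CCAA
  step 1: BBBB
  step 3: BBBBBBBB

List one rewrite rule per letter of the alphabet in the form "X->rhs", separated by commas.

A->B, B->AC, C->B

  step 0 ⇒ step 1: CCAA ⇒ B·B·B·B
    A ↦ B
    C ↦ B
    B ↦ AC  (constrained at step 1)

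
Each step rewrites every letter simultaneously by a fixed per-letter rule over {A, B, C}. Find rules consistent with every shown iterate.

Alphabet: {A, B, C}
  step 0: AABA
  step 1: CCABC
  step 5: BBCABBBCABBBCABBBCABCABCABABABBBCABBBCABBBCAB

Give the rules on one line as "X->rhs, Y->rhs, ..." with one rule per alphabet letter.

A->C, B->AB, C->BB

  step 0 ⇒ step 1: AABA ⇒ C·C·AB·C
    A ↦ C
    B ↦ AB
    C ↦ BB  (constrained at step 1)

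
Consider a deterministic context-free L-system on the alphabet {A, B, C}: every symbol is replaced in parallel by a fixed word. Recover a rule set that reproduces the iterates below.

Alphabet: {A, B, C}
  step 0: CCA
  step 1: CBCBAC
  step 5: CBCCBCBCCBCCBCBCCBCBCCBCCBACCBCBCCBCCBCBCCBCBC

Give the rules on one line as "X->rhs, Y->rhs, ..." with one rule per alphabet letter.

  step 0 ⇒ step 1: CCA ⇒ CB·CB·AC
    A ↦ AC
    C ↦ CB
    B ↦ C  (constrained at step 1)

A->AC, B->C, C->CB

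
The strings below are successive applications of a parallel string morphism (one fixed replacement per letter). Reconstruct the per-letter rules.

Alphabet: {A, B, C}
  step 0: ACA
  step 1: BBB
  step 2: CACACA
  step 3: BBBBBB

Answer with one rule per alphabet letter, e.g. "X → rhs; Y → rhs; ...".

A->B, B->CA, C->B

  step 2 ⇒ step 3: CACACA ⇒ B·B·B·B·B·B
    A ↦ B
    C ↦ B
  step 1 ⇒ step 2: BBB ⇒ CA·CA·CA
    B ↦ CA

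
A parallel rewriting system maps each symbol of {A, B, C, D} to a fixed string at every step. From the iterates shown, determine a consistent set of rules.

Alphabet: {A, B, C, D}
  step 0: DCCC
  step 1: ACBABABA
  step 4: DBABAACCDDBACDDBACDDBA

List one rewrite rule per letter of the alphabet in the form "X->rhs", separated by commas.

A->D, B->C, C->BA, D->AC

  step 0 ⇒ step 1: DCCC ⇒ AC·BA·BA·BA
    C ↦ BA
    D ↦ AC
    A ↦ D  (constrained at step 1)
    B ↦ C  (constrained at step 1)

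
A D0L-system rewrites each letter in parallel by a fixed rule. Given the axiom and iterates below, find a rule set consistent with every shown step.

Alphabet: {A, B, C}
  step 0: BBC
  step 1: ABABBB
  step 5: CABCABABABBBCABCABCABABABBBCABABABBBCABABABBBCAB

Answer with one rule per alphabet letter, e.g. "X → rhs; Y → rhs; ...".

A->C, B->AB, C->BB

  step 0 ⇒ step 1: BBC ⇒ AB·AB·BB
    B ↦ AB
    C ↦ BB
    A ↦ C  (constrained at step 1)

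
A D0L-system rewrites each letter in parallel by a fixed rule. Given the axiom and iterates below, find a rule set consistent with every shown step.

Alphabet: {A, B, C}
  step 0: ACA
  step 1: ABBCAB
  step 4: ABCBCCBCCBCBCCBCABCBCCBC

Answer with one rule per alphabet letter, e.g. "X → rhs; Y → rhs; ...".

A->AB, B->C, C->BC

  step 0 ⇒ step 1: ACA ⇒ AB·BC·AB
    A ↦ AB
    C ↦ BC
    B ↦ C  (constrained at step 1)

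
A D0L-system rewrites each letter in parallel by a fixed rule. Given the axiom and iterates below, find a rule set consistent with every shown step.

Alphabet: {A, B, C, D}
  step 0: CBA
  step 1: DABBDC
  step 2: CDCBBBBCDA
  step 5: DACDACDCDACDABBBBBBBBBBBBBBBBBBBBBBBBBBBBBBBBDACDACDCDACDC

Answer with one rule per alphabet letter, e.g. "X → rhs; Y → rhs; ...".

  step 1 ⇒ step 2: DABBDC ⇒ C·DC·BB·BB·C·DA
    A ↦ DC
    B ↦ BB
    C ↦ DA
    D ↦ C

A->DC, B->BB, C->DA, D->C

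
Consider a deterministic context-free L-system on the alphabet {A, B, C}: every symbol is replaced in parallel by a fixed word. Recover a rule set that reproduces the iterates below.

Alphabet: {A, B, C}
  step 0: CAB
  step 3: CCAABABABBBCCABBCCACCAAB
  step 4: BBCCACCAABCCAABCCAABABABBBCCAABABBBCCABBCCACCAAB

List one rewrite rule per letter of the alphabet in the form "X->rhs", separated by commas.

A->CCA, B->AB, C->B

  step 3 ⇒ step 4: CCAABABABBBCCABBCCACCAAB ⇒ B·B·CCA·CCA·AB·CCA·AB·CCA·AB·AB·AB·B·B·CCA·AB·AB·B·B·CCA·B·B·CCA·CCA·AB
    A ↦ CCA
    B ↦ AB
    C ↦ B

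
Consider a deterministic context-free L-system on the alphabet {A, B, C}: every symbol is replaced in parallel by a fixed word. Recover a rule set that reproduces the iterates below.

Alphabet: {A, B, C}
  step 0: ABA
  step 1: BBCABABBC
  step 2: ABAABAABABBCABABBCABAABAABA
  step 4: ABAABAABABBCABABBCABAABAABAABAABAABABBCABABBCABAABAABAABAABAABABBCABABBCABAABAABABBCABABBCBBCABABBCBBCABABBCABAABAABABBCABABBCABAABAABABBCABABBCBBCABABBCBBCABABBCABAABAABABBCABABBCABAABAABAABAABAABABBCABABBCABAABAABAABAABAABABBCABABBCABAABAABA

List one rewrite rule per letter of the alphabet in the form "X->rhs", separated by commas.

  step 1 ⇒ step 2: BBCABABBC ⇒ ABA·ABA·ABA·BBC·ABA·BBC·ABA·ABA·ABA
    A ↦ BBC
    B ↦ ABA
    C ↦ ABA

A->BBC, B->ABA, C->ABA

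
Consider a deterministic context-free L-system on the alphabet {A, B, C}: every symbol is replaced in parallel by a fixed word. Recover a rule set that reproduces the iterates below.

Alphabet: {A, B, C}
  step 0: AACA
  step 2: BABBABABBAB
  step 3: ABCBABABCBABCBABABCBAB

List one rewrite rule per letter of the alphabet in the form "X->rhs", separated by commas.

  step 2 ⇒ step 3: BABBABABBAB ⇒ AB·CB·AB·AB·CB·AB·CB·AB·AB·CB·AB
    A ↦ CB
    B ↦ AB
    C ↦ B  (constrained at step 0)

A->CB, B->AB, C->B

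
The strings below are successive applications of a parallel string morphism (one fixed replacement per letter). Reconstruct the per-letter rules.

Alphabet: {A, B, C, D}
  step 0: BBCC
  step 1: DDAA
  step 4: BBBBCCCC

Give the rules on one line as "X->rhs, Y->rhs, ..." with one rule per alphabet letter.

A->BB, B->D, C->A, D->C

  step 0 ⇒ step 1: BBCC ⇒ D·D·A·A
    B ↦ D
    C ↦ A
    A ↦ BB  (constrained at step 1)
    D ↦ C  (constrained at step 1)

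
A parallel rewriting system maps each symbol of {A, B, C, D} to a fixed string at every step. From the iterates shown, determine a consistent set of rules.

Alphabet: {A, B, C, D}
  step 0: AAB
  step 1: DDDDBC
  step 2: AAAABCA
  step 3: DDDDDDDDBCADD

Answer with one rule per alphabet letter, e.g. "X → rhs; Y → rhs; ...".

A->DD, B->BC, C->A, D->A

  step 2 ⇒ step 3: AAAABCA ⇒ DD·DD·DD·DD·BC·A·DD
    A ↦ DD
    B ↦ BC
    C ↦ A
  step 1 ⇒ step 2: DDDDBC ⇒ A·A·A·A·BC·A
    D ↦ A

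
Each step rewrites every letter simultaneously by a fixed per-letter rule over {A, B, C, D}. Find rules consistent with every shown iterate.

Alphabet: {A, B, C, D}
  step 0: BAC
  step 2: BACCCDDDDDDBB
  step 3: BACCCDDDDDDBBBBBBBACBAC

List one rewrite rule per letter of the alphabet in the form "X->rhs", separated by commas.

  step 2 ⇒ step 3: BACCCDDDDDDBB ⇒ BAC·CC·DD·DD·DD·B·B·B·B·B·B·BAC·BAC
    A ↦ CC
    B ↦ BAC
    C ↦ DD
    D ↦ B

A->CC, B->BAC, C->DD, D->B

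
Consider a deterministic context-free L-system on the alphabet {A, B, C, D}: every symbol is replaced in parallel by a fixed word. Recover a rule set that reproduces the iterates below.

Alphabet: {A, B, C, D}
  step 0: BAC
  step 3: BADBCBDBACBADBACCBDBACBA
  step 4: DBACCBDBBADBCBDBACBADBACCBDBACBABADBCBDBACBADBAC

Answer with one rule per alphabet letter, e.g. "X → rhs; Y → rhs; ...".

A->AC, B->DB, C->BA, D->CB

  step 3 ⇒ step 4: BADBCBDBACBADBACCBDBACBA ⇒ DB·AC·CB·DB·BA·DB·CB·DB·AC·BA·DB·AC·CB·DB·AC·BA·BA·DB·CB·DB·AC·BA·DB·AC
    A ↦ AC
    B ↦ DB
    C ↦ BA
    D ↦ CB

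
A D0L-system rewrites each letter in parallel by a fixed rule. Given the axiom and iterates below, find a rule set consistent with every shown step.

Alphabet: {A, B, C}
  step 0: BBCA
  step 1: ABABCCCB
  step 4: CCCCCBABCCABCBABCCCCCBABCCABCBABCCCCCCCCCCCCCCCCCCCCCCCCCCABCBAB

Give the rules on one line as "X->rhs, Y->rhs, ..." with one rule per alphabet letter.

  step 0 ⇒ step 1: BBCA ⇒ AB·AB·CC·CB
    A ↦ CB
    B ↦ AB
    C ↦ CC

A->CB, B->AB, C->CC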